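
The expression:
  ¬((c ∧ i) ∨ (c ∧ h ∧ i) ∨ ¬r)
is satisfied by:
  {r: True, c: False, i: False}
  {r: True, i: True, c: False}
  {r: True, c: True, i: False}


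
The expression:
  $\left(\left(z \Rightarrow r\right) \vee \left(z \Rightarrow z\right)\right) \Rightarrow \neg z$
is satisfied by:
  {z: False}


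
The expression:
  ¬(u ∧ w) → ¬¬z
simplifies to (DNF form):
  z ∨ (u ∧ w)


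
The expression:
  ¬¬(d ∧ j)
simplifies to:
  d ∧ j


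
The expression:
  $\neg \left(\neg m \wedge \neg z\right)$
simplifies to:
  $m \vee z$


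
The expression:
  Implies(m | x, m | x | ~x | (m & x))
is always true.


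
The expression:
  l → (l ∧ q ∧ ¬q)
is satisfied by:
  {l: False}


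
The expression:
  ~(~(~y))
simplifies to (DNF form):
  ~y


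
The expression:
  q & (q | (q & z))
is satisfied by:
  {q: True}


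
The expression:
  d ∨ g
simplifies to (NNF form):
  d ∨ g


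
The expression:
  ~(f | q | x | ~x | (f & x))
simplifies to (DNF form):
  False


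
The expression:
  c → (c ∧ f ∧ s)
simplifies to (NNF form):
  (f ∧ s) ∨ ¬c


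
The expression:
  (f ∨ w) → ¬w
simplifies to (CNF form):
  ¬w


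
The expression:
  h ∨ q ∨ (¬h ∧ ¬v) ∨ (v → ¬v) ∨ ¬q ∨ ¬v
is always true.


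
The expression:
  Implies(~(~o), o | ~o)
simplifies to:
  True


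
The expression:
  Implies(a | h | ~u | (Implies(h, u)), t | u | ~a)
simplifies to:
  t | u | ~a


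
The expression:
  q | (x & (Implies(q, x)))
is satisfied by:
  {x: True, q: True}
  {x: True, q: False}
  {q: True, x: False}


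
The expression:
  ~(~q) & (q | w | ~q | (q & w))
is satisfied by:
  {q: True}


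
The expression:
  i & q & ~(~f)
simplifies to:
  f & i & q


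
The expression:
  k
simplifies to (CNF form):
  k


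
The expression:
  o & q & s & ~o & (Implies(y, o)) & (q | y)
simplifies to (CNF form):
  False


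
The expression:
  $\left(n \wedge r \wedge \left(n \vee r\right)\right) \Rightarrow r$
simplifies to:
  $\text{True}$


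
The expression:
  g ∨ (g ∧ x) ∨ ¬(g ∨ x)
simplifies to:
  g ∨ ¬x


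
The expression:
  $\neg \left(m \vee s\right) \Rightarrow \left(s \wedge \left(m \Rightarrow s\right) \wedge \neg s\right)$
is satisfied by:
  {m: True, s: True}
  {m: True, s: False}
  {s: True, m: False}


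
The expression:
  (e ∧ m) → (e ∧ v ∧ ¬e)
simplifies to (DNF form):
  ¬e ∨ ¬m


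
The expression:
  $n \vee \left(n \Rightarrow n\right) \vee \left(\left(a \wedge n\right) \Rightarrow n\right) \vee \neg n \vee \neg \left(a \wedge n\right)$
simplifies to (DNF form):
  $\text{True}$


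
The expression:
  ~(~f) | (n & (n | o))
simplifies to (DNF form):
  f | n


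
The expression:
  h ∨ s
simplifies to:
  h ∨ s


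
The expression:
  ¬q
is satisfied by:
  {q: False}


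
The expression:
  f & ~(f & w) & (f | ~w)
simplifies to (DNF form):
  f & ~w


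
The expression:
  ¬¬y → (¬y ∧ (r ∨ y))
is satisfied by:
  {y: False}


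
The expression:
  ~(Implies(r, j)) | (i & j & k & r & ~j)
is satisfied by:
  {r: True, j: False}


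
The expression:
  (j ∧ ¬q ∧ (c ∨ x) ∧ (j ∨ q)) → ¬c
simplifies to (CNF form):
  q ∨ ¬c ∨ ¬j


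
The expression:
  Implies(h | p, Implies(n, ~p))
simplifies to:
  ~n | ~p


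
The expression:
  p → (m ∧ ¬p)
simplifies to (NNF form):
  ¬p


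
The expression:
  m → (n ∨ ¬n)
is always true.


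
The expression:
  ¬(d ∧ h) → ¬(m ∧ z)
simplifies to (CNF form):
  (d ∨ ¬m ∨ ¬z) ∧ (h ∨ ¬m ∨ ¬z)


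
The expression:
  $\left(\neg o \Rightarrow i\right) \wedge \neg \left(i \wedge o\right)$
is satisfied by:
  {i: True, o: False}
  {o: True, i: False}


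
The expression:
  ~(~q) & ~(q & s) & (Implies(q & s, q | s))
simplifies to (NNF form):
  q & ~s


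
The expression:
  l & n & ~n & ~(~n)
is never true.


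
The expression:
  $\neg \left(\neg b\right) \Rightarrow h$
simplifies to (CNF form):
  $h \vee \neg b$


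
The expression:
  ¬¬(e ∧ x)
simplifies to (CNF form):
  e ∧ x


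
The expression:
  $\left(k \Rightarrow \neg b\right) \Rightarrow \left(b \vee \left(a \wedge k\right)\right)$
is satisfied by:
  {a: True, b: True, k: True}
  {a: True, b: True, k: False}
  {b: True, k: True, a: False}
  {b: True, k: False, a: False}
  {a: True, k: True, b: False}


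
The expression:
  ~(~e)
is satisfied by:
  {e: True}


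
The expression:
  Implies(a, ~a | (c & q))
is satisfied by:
  {c: True, q: True, a: False}
  {c: True, q: False, a: False}
  {q: True, c: False, a: False}
  {c: False, q: False, a: False}
  {a: True, c: True, q: True}


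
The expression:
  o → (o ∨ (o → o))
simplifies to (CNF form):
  True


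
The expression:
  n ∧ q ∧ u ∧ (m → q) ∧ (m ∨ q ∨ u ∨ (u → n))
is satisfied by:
  {u: True, q: True, n: True}


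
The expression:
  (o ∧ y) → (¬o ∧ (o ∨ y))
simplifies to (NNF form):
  ¬o ∨ ¬y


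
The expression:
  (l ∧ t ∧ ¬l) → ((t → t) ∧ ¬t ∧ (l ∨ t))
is always true.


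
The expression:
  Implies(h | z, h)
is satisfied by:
  {h: True, z: False}
  {z: False, h: False}
  {z: True, h: True}


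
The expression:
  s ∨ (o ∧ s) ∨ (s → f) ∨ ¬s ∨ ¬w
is always true.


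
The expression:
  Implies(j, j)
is always true.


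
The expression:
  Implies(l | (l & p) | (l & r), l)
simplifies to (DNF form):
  True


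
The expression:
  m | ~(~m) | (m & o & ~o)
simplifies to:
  m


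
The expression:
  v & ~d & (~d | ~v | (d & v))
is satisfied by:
  {v: True, d: False}


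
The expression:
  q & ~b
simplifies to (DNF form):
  q & ~b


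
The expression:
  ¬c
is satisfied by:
  {c: False}


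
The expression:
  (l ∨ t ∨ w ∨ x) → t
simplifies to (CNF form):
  (t ∨ ¬l) ∧ (t ∨ ¬w) ∧ (t ∨ ¬x)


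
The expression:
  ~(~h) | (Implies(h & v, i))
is always true.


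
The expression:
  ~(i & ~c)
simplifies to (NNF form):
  c | ~i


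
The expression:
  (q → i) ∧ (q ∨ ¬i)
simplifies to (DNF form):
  (i ∧ q) ∨ (¬i ∧ ¬q)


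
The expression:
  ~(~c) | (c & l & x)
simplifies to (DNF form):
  c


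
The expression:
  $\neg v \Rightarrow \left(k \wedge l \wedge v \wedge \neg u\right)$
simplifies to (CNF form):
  $v$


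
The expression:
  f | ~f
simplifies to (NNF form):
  True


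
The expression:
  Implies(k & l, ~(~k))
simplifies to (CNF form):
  True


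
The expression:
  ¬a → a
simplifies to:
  a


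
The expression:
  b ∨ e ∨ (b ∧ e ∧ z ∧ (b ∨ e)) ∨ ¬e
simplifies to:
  True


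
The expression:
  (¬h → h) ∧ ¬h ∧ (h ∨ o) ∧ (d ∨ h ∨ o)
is never true.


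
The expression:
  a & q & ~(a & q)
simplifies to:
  False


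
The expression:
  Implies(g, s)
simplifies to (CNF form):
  s | ~g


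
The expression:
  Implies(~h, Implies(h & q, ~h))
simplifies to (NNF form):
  True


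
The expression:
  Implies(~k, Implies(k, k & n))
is always true.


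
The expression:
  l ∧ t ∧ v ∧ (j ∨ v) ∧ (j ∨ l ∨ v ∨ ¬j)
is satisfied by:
  {t: True, v: True, l: True}


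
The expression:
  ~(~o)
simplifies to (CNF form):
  o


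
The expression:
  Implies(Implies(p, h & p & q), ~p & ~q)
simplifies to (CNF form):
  (p | ~q) & (~h | ~q)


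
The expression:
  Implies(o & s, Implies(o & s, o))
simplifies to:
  True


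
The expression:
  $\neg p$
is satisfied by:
  {p: False}


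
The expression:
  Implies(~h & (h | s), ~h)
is always true.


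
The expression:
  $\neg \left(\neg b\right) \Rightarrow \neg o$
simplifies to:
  $\neg b \vee \neg o$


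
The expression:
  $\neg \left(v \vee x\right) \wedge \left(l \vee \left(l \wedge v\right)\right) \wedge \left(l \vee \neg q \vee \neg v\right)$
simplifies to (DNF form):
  $l \wedge \neg v \wedge \neg x$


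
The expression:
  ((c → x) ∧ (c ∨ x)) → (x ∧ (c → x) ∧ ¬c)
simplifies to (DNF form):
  ¬c ∨ ¬x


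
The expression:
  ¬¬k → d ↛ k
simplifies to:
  ¬k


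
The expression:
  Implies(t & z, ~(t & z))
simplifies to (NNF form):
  ~t | ~z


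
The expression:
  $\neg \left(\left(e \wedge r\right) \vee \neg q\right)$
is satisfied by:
  {q: True, e: False, r: False}
  {r: True, q: True, e: False}
  {e: True, q: True, r: False}


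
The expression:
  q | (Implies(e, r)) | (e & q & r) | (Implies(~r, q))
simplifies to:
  q | r | ~e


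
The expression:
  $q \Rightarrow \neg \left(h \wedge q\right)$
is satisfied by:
  {h: False, q: False}
  {q: True, h: False}
  {h: True, q: False}


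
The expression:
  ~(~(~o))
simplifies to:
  ~o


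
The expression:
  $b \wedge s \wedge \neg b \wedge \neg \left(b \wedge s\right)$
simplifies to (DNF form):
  $\text{False}$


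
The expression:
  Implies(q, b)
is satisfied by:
  {b: True, q: False}
  {q: False, b: False}
  {q: True, b: True}


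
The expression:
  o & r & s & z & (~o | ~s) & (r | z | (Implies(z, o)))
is never true.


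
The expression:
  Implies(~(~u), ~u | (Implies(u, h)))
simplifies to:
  h | ~u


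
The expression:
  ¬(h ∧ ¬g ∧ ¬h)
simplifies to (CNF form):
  True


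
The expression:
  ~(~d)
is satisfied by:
  {d: True}


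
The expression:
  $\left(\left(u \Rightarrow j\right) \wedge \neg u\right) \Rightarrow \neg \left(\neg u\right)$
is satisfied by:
  {u: True}


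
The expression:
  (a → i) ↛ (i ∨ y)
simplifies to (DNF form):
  ¬a ∧ ¬i ∧ ¬y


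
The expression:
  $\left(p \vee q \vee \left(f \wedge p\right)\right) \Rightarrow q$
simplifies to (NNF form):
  $q \vee \neg p$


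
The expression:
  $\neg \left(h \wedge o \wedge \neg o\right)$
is always true.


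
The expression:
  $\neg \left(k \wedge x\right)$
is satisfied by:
  {k: False, x: False}
  {x: True, k: False}
  {k: True, x: False}


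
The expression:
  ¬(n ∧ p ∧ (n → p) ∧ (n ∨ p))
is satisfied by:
  {p: False, n: False}
  {n: True, p: False}
  {p: True, n: False}


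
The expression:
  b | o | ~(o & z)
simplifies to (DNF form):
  True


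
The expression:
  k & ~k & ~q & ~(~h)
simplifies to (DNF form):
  False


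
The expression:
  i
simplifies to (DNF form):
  i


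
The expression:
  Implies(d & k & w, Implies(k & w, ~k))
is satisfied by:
  {w: False, k: False, d: False}
  {d: True, w: False, k: False}
  {k: True, w: False, d: False}
  {d: True, k: True, w: False}
  {w: True, d: False, k: False}
  {d: True, w: True, k: False}
  {k: True, w: True, d: False}


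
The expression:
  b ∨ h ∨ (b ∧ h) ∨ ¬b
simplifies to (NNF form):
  True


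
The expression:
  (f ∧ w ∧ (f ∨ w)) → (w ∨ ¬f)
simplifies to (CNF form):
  True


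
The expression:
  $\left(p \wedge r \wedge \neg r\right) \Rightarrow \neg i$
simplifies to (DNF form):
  $\text{True}$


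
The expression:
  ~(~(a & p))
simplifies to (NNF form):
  a & p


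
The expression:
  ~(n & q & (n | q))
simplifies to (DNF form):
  ~n | ~q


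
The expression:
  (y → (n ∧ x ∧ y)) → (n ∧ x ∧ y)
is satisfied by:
  {y: True}


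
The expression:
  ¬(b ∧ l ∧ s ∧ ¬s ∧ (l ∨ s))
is always true.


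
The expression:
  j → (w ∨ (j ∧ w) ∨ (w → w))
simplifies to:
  True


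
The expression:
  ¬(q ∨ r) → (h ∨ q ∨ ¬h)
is always true.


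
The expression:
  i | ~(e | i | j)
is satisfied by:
  {i: True, j: False, e: False}
  {i: True, e: True, j: False}
  {i: True, j: True, e: False}
  {i: True, e: True, j: True}
  {e: False, j: False, i: False}


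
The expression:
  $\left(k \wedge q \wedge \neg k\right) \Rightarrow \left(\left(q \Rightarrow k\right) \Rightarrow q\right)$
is always true.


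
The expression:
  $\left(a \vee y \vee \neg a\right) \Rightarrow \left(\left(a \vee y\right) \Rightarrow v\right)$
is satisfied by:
  {v: True, y: False, a: False}
  {a: True, v: True, y: False}
  {v: True, y: True, a: False}
  {a: True, v: True, y: True}
  {a: False, y: False, v: False}


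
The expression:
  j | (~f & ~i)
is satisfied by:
  {j: True, i: False, f: False}
  {f: True, j: True, i: False}
  {j: True, i: True, f: False}
  {f: True, j: True, i: True}
  {f: False, i: False, j: False}


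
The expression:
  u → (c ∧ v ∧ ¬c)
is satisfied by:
  {u: False}


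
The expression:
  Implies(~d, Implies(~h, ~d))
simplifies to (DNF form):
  True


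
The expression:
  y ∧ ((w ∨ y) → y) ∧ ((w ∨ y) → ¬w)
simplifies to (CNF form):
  y ∧ ¬w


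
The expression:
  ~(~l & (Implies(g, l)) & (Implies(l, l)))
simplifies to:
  g | l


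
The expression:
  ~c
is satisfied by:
  {c: False}


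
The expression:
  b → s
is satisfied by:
  {s: True, b: False}
  {b: False, s: False}
  {b: True, s: True}


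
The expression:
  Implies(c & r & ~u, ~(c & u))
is always true.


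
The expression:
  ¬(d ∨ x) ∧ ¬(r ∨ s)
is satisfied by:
  {x: False, d: False, r: False, s: False}


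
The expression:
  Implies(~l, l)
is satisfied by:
  {l: True}


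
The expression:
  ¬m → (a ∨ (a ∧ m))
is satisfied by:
  {a: True, m: True}
  {a: True, m: False}
  {m: True, a: False}


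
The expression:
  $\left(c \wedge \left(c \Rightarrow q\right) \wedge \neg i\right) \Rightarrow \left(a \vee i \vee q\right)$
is always true.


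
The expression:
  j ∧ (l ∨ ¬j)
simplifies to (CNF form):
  j ∧ l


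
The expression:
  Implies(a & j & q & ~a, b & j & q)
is always true.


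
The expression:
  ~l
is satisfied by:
  {l: False}


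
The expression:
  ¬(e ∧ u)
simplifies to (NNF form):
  ¬e ∨ ¬u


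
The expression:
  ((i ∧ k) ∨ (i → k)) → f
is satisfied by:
  {i: True, f: True, k: False}
  {f: True, k: False, i: False}
  {i: True, f: True, k: True}
  {f: True, k: True, i: False}
  {i: True, k: False, f: False}


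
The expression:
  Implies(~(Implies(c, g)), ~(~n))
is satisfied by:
  {n: True, g: True, c: False}
  {n: True, c: False, g: False}
  {g: True, c: False, n: False}
  {g: False, c: False, n: False}
  {n: True, g: True, c: True}
  {n: True, c: True, g: False}
  {g: True, c: True, n: False}


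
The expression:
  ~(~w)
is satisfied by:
  {w: True}


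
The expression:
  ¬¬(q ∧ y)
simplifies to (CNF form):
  q ∧ y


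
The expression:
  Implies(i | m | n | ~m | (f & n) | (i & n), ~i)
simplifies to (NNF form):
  ~i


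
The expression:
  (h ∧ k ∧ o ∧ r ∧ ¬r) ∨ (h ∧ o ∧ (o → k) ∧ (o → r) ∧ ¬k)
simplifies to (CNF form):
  False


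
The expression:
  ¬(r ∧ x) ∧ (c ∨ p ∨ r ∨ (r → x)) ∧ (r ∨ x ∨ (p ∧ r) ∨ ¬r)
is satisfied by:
  {x: False, r: False}
  {r: True, x: False}
  {x: True, r: False}


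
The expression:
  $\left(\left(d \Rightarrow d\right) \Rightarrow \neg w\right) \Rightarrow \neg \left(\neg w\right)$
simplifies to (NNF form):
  $w$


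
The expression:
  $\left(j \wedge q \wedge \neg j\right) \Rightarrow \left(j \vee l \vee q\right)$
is always true.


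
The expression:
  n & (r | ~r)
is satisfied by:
  {n: True}


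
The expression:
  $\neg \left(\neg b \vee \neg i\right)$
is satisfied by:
  {i: True, b: True}


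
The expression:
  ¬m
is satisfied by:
  {m: False}


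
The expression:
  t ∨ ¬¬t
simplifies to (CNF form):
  t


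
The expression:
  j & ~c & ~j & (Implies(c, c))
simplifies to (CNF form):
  False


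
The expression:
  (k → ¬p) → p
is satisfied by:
  {p: True}


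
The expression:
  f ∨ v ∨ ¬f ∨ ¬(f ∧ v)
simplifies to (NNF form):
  True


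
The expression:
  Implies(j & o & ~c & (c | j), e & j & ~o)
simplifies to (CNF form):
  c | ~j | ~o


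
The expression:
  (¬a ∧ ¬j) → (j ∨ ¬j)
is always true.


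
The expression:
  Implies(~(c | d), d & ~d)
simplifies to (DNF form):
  c | d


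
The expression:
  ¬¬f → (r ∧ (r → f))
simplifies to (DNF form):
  r ∨ ¬f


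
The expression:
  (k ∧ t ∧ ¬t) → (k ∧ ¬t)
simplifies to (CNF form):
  True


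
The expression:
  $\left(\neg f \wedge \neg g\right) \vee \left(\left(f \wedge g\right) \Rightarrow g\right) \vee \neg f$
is always true.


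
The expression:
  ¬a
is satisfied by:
  {a: False}


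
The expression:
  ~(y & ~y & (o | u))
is always true.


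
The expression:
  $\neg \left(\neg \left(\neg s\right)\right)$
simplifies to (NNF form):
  $\neg s$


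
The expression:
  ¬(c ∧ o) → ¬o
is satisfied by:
  {c: True, o: False}
  {o: False, c: False}
  {o: True, c: True}


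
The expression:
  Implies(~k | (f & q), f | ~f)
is always true.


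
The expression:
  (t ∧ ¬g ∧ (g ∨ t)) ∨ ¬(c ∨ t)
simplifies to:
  (t ∧ ¬g) ∨ (¬c ∧ ¬t)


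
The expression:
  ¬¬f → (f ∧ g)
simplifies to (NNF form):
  g ∨ ¬f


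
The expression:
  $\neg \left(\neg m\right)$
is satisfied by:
  {m: True}


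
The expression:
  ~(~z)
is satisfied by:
  {z: True}


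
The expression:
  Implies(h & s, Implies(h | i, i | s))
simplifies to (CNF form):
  True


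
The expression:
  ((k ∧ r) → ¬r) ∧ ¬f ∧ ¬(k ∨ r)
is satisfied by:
  {r: False, f: False, k: False}


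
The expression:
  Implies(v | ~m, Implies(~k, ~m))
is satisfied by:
  {k: True, m: False, v: False}
  {m: False, v: False, k: False}
  {v: True, k: True, m: False}
  {v: True, m: False, k: False}
  {k: True, m: True, v: False}
  {m: True, k: False, v: False}
  {v: True, m: True, k: True}


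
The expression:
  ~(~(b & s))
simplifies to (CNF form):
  b & s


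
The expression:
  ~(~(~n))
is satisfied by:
  {n: False}


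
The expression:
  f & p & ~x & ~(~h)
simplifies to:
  f & h & p & ~x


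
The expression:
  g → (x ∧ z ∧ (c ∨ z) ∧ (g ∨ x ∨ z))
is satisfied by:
  {z: True, x: True, g: False}
  {z: True, x: False, g: False}
  {x: True, z: False, g: False}
  {z: False, x: False, g: False}
  {z: True, g: True, x: True}


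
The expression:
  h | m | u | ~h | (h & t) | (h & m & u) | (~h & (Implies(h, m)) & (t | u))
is always true.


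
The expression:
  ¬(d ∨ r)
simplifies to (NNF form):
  ¬d ∧ ¬r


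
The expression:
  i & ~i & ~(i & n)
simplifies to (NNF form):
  False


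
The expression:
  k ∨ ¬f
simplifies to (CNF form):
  k ∨ ¬f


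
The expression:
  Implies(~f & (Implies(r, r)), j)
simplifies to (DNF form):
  f | j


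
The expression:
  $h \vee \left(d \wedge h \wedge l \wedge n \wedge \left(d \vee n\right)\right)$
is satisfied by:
  {h: True}


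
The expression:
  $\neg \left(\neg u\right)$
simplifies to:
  $u$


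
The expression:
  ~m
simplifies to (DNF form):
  ~m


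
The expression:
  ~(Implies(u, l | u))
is never true.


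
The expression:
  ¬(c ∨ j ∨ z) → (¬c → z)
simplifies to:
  c ∨ j ∨ z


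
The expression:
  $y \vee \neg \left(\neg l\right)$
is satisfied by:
  {y: True, l: True}
  {y: True, l: False}
  {l: True, y: False}


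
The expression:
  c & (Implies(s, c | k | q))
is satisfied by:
  {c: True}


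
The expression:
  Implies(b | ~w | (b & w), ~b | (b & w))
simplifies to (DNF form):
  w | ~b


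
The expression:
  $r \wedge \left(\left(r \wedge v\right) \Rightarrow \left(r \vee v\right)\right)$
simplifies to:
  $r$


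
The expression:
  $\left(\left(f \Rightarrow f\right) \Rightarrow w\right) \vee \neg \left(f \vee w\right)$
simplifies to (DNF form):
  $w \vee \neg f$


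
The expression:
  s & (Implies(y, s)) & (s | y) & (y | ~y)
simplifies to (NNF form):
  s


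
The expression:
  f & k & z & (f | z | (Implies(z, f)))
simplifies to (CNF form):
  f & k & z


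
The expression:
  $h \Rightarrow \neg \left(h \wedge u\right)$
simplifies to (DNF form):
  $\neg h \vee \neg u$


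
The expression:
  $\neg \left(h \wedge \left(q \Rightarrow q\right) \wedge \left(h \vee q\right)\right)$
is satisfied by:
  {h: False}


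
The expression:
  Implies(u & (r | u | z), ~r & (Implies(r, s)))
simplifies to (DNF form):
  ~r | ~u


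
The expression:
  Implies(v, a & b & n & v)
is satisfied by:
  {a: True, b: True, n: True, v: False}
  {a: True, b: True, n: False, v: False}
  {a: True, n: True, b: False, v: False}
  {a: True, n: False, b: False, v: False}
  {b: True, n: True, a: False, v: False}
  {b: True, a: False, n: False, v: False}
  {b: False, n: True, a: False, v: False}
  {b: False, a: False, n: False, v: False}
  {a: True, v: True, b: True, n: True}


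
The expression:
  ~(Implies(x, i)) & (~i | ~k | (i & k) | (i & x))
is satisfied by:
  {x: True, i: False}


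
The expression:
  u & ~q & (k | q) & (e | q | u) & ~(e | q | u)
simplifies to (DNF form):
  False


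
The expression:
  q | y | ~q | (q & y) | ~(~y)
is always true.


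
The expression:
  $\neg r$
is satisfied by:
  {r: False}


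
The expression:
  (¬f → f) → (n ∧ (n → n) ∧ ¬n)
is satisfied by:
  {f: False}


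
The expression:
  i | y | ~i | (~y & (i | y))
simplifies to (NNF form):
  True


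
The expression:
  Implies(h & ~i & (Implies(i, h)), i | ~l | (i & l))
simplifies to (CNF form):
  i | ~h | ~l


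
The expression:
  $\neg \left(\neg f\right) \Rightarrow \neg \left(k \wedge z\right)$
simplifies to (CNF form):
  $\neg f \vee \neg k \vee \neg z$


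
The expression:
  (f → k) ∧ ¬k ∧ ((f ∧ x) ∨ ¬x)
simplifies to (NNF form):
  ¬f ∧ ¬k ∧ ¬x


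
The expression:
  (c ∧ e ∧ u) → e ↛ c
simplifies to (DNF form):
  ¬c ∨ ¬e ∨ ¬u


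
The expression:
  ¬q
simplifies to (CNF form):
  ¬q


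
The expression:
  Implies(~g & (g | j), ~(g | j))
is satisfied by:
  {g: True, j: False}
  {j: False, g: False}
  {j: True, g: True}


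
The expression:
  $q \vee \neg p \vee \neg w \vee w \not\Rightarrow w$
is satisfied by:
  {q: True, p: False, w: False}
  {p: False, w: False, q: False}
  {w: True, q: True, p: False}
  {w: True, p: False, q: False}
  {q: True, p: True, w: False}
  {p: True, q: False, w: False}
  {w: True, p: True, q: True}


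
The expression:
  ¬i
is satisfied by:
  {i: False}


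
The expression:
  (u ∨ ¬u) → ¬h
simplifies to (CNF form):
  ¬h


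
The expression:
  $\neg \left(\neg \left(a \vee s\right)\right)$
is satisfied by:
  {a: True, s: True}
  {a: True, s: False}
  {s: True, a: False}


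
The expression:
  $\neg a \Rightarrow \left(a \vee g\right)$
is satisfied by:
  {a: True, g: True}
  {a: True, g: False}
  {g: True, a: False}


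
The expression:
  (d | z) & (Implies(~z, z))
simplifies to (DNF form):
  z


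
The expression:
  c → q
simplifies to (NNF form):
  q ∨ ¬c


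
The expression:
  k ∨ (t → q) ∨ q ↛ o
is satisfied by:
  {k: True, q: True, t: False}
  {k: True, t: False, q: False}
  {q: True, t: False, k: False}
  {q: False, t: False, k: False}
  {k: True, q: True, t: True}
  {k: True, t: True, q: False}
  {q: True, t: True, k: False}


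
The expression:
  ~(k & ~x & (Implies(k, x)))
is always true.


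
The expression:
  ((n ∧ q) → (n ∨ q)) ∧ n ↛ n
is never true.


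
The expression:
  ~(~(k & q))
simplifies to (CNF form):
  k & q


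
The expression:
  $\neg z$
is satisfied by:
  {z: False}


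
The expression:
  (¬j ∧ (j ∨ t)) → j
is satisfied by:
  {j: True, t: False}
  {t: False, j: False}
  {t: True, j: True}


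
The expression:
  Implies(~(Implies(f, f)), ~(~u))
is always true.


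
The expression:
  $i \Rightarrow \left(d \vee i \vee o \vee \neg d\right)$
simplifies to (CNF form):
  $\text{True}$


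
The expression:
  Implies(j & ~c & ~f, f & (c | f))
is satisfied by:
  {c: True, f: True, j: False}
  {c: True, f: False, j: False}
  {f: True, c: False, j: False}
  {c: False, f: False, j: False}
  {j: True, c: True, f: True}
  {j: True, c: True, f: False}
  {j: True, f: True, c: False}


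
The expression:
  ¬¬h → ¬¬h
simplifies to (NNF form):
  True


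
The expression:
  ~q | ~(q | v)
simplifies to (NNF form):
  ~q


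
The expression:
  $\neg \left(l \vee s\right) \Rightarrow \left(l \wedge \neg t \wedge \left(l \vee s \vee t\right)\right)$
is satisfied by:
  {l: True, s: True}
  {l: True, s: False}
  {s: True, l: False}


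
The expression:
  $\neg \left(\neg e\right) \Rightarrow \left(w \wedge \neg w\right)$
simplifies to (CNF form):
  $\neg e$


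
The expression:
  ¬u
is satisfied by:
  {u: False}


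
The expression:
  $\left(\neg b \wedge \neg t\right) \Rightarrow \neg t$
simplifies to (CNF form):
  $\text{True}$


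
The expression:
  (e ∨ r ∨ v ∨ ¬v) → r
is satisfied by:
  {r: True}


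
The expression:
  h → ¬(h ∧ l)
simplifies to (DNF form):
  ¬h ∨ ¬l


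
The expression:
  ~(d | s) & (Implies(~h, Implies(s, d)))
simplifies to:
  ~d & ~s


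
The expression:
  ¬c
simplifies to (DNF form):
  ¬c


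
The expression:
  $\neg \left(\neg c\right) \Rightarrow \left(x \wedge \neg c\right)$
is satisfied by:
  {c: False}


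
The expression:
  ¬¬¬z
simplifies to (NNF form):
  ¬z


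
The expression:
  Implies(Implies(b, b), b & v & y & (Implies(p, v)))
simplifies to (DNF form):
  b & v & y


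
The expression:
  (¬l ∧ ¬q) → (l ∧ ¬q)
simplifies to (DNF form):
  l ∨ q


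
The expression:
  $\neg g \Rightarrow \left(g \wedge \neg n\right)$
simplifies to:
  $g$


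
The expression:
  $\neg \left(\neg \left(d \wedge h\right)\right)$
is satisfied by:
  {h: True, d: True}


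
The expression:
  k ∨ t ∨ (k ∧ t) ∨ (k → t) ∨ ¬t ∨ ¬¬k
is always true.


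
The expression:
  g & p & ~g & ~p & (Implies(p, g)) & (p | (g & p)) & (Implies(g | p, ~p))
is never true.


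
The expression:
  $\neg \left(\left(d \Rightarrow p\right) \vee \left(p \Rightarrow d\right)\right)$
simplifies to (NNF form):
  $\text{False}$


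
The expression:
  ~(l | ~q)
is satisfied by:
  {q: True, l: False}


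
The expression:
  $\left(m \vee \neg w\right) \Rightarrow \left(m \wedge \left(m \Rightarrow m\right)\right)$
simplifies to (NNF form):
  $m \vee w$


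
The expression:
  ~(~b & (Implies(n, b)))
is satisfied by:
  {n: True, b: True}
  {n: True, b: False}
  {b: True, n: False}


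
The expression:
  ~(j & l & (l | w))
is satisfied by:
  {l: False, j: False}
  {j: True, l: False}
  {l: True, j: False}


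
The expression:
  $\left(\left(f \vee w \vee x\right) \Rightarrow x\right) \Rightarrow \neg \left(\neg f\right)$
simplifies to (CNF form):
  $\left(f \vee w\right) \wedge \left(f \vee \neg x\right)$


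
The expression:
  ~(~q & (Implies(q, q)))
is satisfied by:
  {q: True}


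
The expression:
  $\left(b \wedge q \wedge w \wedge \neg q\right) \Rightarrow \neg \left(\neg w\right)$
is always true.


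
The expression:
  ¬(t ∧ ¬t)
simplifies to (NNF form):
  True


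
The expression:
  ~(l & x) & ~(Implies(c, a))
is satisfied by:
  {c: True, l: False, a: False, x: False}
  {x: True, c: True, l: False, a: False}
  {l: True, c: True, x: False, a: False}


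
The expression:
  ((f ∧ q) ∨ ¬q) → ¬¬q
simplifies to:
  q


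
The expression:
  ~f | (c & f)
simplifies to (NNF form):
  c | ~f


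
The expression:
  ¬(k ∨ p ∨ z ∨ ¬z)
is never true.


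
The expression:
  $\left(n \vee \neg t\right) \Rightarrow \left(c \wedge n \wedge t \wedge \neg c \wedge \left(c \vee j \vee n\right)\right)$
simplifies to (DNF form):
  $t \wedge \neg n$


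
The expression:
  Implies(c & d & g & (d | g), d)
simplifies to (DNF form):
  True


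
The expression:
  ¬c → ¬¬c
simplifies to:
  c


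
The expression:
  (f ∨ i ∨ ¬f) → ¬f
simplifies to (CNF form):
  ¬f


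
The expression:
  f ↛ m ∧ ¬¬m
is never true.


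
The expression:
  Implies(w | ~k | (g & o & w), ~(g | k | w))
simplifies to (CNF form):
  ~w & (k | ~g)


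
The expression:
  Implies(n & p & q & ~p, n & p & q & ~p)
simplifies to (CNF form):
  True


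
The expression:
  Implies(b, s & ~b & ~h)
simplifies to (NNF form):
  ~b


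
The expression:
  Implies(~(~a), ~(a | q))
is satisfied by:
  {a: False}


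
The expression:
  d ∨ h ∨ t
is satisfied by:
  {d: True, t: True, h: True}
  {d: True, t: True, h: False}
  {d: True, h: True, t: False}
  {d: True, h: False, t: False}
  {t: True, h: True, d: False}
  {t: True, h: False, d: False}
  {h: True, t: False, d: False}


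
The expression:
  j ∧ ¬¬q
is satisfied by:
  {j: True, q: True}


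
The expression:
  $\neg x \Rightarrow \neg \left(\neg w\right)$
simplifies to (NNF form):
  $w \vee x$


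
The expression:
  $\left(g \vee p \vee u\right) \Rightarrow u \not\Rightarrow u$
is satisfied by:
  {g: False, u: False, p: False}


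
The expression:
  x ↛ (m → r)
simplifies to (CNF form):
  m ∧ x ∧ ¬r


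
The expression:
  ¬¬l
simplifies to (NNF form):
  l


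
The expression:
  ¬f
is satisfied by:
  {f: False}


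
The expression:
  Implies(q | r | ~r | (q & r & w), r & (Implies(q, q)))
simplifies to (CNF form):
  r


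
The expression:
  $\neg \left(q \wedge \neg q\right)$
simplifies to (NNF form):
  $\text{True}$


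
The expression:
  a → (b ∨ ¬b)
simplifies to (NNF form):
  True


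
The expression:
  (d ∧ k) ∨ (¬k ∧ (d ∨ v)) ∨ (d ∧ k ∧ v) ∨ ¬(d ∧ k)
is always true.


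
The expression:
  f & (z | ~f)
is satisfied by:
  {z: True, f: True}


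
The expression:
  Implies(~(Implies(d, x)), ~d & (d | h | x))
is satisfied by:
  {x: True, d: False}
  {d: False, x: False}
  {d: True, x: True}


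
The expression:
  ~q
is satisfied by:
  {q: False}


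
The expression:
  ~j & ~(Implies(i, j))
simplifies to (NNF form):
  i & ~j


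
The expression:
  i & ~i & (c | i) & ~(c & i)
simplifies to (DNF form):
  False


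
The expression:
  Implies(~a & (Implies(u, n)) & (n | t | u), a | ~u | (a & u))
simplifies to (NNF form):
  a | ~n | ~u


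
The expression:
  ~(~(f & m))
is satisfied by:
  {m: True, f: True}


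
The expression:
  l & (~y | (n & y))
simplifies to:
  l & (n | ~y)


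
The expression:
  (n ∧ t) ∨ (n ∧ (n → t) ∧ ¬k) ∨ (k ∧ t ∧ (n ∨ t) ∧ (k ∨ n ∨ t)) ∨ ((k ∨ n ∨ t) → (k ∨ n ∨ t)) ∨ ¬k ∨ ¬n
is always true.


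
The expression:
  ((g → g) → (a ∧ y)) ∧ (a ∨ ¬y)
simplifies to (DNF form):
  a ∧ y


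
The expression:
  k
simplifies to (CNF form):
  k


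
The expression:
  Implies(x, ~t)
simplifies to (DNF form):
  ~t | ~x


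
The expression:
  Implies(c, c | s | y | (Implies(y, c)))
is always true.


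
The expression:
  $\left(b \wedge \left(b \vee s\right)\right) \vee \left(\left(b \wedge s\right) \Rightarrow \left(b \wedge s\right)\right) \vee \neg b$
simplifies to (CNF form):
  $\text{True}$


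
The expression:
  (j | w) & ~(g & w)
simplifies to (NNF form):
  (j & ~w) | (w & ~g)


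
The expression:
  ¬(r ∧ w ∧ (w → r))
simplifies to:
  ¬r ∨ ¬w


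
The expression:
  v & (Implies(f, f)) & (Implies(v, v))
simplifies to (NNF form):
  v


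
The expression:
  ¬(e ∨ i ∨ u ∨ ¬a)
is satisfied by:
  {a: True, u: False, i: False, e: False}


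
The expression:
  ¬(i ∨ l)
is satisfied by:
  {i: False, l: False}


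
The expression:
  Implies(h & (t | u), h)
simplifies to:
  True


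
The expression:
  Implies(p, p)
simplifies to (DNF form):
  True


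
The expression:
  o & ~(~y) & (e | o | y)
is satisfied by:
  {o: True, y: True}


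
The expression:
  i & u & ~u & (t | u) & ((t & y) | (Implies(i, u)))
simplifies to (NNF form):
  False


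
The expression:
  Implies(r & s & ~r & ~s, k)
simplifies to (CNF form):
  True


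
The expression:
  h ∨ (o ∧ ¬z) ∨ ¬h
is always true.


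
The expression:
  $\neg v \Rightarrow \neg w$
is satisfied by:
  {v: True, w: False}
  {w: False, v: False}
  {w: True, v: True}


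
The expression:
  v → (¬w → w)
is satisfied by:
  {w: True, v: False}
  {v: False, w: False}
  {v: True, w: True}


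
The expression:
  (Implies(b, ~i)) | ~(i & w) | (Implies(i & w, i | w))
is always true.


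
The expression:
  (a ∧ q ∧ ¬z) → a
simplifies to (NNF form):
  True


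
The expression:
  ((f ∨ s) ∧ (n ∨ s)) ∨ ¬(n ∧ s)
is always true.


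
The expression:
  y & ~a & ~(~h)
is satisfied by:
  {h: True, y: True, a: False}


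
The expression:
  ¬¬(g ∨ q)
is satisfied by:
  {q: True, g: True}
  {q: True, g: False}
  {g: True, q: False}


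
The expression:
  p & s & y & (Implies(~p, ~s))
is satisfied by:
  {p: True, s: True, y: True}


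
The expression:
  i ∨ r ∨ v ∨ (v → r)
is always true.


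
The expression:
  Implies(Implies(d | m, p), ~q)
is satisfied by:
  {d: True, m: True, p: False, q: False}
  {d: True, m: False, p: False, q: False}
  {m: True, d: False, p: False, q: False}
  {d: False, m: False, p: False, q: False}
  {d: True, p: True, m: True, q: False}
  {d: True, p: True, m: False, q: False}
  {p: True, m: True, d: False, q: False}
  {p: True, d: False, m: False, q: False}
  {d: True, q: True, m: True, p: False}
  {d: True, q: True, m: False, p: False}
  {q: True, m: True, p: False, d: False}


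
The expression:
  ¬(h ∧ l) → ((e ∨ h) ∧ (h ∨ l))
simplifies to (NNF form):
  h ∨ (e ∧ l)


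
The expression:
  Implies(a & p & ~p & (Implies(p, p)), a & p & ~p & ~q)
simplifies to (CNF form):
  True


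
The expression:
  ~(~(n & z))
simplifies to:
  n & z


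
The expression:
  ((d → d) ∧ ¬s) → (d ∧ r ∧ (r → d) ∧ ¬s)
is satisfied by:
  {r: True, s: True, d: True}
  {r: True, s: True, d: False}
  {s: True, d: True, r: False}
  {s: True, d: False, r: False}
  {r: True, d: True, s: False}


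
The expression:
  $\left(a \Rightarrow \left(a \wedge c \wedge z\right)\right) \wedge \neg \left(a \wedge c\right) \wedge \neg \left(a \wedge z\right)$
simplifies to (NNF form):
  $\neg a$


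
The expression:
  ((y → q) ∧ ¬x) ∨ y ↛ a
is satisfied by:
  {q: True, x: False, y: False, a: False}
  {q: False, x: False, y: False, a: False}
  {a: True, q: True, x: False, y: False}
  {a: True, q: False, x: False, y: False}
  {q: True, y: True, a: False, x: False}
  {y: True, a: False, x: False, q: False}
  {a: True, y: True, q: True, x: False}
  {q: True, y: True, x: True, a: False}
  {y: True, x: True, a: False, q: False}


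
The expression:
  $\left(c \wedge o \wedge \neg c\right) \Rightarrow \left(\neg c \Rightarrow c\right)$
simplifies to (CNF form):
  $\text{True}$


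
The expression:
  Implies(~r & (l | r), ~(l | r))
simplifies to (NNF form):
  r | ~l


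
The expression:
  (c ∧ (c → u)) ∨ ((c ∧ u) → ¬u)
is always true.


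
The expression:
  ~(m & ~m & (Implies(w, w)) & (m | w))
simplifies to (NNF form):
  True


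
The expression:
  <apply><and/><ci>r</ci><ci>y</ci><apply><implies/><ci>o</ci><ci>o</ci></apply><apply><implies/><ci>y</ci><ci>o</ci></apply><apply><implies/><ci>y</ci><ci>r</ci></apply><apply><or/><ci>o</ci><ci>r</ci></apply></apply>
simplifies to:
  <apply><and/><ci>o</ci><ci>r</ci><ci>y</ci></apply>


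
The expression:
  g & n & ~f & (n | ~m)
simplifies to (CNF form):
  g & n & ~f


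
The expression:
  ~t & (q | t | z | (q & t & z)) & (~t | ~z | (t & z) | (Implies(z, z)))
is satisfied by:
  {q: True, z: True, t: False}
  {q: True, t: False, z: False}
  {z: True, t: False, q: False}


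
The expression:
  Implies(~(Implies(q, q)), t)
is always true.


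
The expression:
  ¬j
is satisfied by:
  {j: False}


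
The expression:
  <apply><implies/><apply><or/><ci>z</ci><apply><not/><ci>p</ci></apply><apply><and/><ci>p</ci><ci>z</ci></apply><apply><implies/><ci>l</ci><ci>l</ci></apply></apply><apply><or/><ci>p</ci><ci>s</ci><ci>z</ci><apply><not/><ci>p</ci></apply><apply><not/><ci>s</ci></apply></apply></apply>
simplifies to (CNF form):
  <true/>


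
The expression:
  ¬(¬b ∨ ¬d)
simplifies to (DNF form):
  b ∧ d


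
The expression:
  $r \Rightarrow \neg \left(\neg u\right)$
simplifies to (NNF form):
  $u \vee \neg r$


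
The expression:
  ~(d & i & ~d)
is always true.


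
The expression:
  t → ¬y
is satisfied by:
  {t: False, y: False}
  {y: True, t: False}
  {t: True, y: False}


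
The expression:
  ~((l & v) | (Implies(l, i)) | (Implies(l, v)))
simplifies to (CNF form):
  l & ~i & ~v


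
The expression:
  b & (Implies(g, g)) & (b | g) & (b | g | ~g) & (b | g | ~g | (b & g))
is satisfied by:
  {b: True}


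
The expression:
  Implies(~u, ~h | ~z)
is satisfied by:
  {u: True, h: False, z: False}
  {h: False, z: False, u: False}
  {z: True, u: True, h: False}
  {z: True, h: False, u: False}
  {u: True, h: True, z: False}
  {h: True, u: False, z: False}
  {z: True, h: True, u: True}


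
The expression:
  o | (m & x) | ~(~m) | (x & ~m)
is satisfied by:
  {x: True, o: True, m: True}
  {x: True, o: True, m: False}
  {x: True, m: True, o: False}
  {x: True, m: False, o: False}
  {o: True, m: True, x: False}
  {o: True, m: False, x: False}
  {m: True, o: False, x: False}


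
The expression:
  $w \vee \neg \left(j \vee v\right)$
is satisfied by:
  {w: True, v: False, j: False}
  {j: True, w: True, v: False}
  {w: True, v: True, j: False}
  {j: True, w: True, v: True}
  {j: False, v: False, w: False}


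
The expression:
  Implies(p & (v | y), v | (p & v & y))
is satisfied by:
  {v: True, p: False, y: False}
  {p: False, y: False, v: False}
  {y: True, v: True, p: False}
  {y: True, p: False, v: False}
  {v: True, p: True, y: False}
  {p: True, v: False, y: False}
  {y: True, p: True, v: True}


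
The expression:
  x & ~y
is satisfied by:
  {x: True, y: False}


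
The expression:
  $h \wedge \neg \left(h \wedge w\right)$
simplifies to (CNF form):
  $h \wedge \neg w$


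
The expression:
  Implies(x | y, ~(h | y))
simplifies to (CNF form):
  ~y & (~h | ~x)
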